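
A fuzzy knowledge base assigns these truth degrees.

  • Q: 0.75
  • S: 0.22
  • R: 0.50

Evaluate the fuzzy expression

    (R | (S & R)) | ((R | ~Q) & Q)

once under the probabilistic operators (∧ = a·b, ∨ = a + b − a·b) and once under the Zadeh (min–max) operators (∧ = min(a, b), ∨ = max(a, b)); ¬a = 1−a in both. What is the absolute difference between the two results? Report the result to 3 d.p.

Under probabilistic:
  S & R = a·b on (0.2200, 0.5000) = 0.1100
  R | (S & R) = a + b − a·b on (0.5000, 0.1100) = 0.5550
  ~Q = 1 − 0.7500 = 0.2500
  R | ~Q = a + b − a·b on (0.5000, 0.2500) = 0.6250
  (R | ~Q) & Q = a·b on (0.6250, 0.7500) = 0.4688
  (R | (S & R)) | ((R | ~Q) & Q) = a + b − a·b on (0.5550, 0.4688) = 0.7636
  → value = 0.7636
Under Zadeh (min–max):
  S & R = min(a, b) on (0.22, 0.50) = 0.22
  R | (S & R) = max(a, b) on (0.50, 0.22) = 0.50
  ~Q = 1 − 0.75 = 0.25
  R | ~Q = max(a, b) on (0.50, 0.25) = 0.50
  (R | ~Q) & Q = min(a, b) on (0.50, 0.75) = 0.50
  (R | (S & R)) | ((R | ~Q) & Q) = max(a, b) on (0.50, 0.50) = 0.50
  → value = 0.5000
|0.7636 − 0.5000| = 0.264

0.264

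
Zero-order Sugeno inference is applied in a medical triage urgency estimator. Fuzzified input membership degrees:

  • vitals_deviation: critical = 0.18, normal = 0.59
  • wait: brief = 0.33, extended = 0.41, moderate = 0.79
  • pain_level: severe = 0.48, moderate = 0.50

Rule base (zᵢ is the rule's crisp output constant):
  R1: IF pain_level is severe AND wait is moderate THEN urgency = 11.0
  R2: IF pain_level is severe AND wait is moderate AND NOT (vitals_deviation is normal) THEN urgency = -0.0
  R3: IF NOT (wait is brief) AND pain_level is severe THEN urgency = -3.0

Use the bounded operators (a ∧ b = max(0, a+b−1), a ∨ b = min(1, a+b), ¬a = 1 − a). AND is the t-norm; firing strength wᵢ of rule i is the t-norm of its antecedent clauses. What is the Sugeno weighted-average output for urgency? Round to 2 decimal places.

6.00

R1 (z=11.0): severe=0.48, moderate=0.79; AND[max(0, a+b−1)] → w = 0.27
R2 (z=-0.0): severe=0.48, moderate=0.79, ¬normal=1−0.59=0.41; AND[max(0, a+b−1)] → w = 0.00
R3 (z=-3.0): ¬brief=1−0.33=0.67, severe=0.48; AND[max(0, a+b−1)] → w = 0.15
Weighted average = (0.27·11.0 + 0.00·-0.0 + 0.15·-3.0) / (0.27 + 0.00 + 0.15)
  = 2.5200 / 0.4200 = 6.00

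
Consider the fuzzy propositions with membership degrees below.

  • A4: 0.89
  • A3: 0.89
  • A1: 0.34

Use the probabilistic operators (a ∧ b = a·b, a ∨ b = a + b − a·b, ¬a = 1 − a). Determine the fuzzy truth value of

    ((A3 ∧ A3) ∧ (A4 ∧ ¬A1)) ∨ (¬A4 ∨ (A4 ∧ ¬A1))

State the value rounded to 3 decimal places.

A3 ∧ A3 = a·b on (0.8900, 0.8900) = 0.7921
¬A1 = 1 − 0.3400 = 0.6600
A4 ∧ ¬A1 = a·b on (0.8900, 0.6600) = 0.5874
(A3 ∧ A3) ∧ (A4 ∧ ¬A1) = a·b on (0.7921, 0.5874) = 0.4653
¬A4 = 1 − 0.8900 = 0.1100
¬A1 = 1 − 0.3400 = 0.6600
A4 ∧ ¬A1 = a·b on (0.8900, 0.6600) = 0.5874
¬A4 ∨ (A4 ∧ ¬A1) = a + b − a·b on (0.1100, 0.5874) = 0.6328
((A3 ∧ A3) ∧ (A4 ∧ ¬A1)) ∨ (¬A4 ∨ (A4 ∧ ¬A1)) = a + b − a·b on (0.4653, 0.6328) = 0.8036

0.804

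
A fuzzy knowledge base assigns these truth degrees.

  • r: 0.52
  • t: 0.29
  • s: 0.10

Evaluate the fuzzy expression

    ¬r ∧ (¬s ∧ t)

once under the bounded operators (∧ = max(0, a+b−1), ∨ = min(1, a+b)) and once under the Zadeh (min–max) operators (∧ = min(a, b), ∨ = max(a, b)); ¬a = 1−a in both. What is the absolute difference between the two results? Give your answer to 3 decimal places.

Under bounded:
  ¬r = 1 − 0.52 = 0.48
  ¬s = 1 − 0.10 = 0.90
  ¬s ∧ t = max(0, a+b−1) on (0.90, 0.29) = 0.19
  ¬r ∧ (¬s ∧ t) = max(0, a+b−1) on (0.48, 0.19) = 0.00
  → value = 0.0000
Under Zadeh (min–max):
  ¬r = 1 − 0.52 = 0.48
  ¬s = 1 − 0.10 = 0.90
  ¬s ∧ t = min(a, b) on (0.90, 0.29) = 0.29
  ¬r ∧ (¬s ∧ t) = min(a, b) on (0.48, 0.29) = 0.29
  → value = 0.2900
|0.0000 − 0.2900| = 0.290

0.290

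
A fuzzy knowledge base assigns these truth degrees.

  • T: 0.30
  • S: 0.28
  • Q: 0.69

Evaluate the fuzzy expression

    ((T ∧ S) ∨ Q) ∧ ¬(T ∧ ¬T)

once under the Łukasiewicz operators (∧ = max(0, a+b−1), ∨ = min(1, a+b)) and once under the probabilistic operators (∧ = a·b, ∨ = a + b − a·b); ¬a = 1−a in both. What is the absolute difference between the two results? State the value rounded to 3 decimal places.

Under Łukasiewicz:
  T ∧ S = max(0, a+b−1) on (0.30, 0.28) = 0.00
  (T ∧ S) ∨ Q = min(1, a+b) on (0.00, 0.69) = 0.69
  ¬T = 1 − 0.30 = 0.70
  T ∧ ¬T = max(0, a+b−1) on (0.30, 0.70) = 0.00
  ¬(T ∧ ¬T) = 1 − 0.00 = 1.00
  ((T ∧ S) ∨ Q) ∧ ¬(T ∧ ¬T) = max(0, a+b−1) on (0.69, 1.00) = 0.69
  → value = 0.6900
Under probabilistic:
  T ∧ S = a·b on (0.3000, 0.2800) = 0.0840
  (T ∧ S) ∨ Q = a + b − a·b on (0.0840, 0.6900) = 0.7160
  ¬T = 1 − 0.3000 = 0.7000
  T ∧ ¬T = a·b on (0.3000, 0.7000) = 0.2100
  ¬(T ∧ ¬T) = 1 − 0.2100 = 0.7900
  ((T ∧ S) ∨ Q) ∧ ¬(T ∧ ¬T) = a·b on (0.7160, 0.7900) = 0.5657
  → value = 0.5657
|0.6900 − 0.5657| = 0.124

0.124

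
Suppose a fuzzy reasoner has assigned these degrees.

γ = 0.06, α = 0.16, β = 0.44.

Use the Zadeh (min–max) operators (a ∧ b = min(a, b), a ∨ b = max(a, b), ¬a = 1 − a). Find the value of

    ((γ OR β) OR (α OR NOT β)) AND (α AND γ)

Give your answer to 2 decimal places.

γ OR β = max(a, b) on (0.06, 0.44) = 0.44
NOT β = 1 − 0.44 = 0.56
α OR NOT β = max(a, b) on (0.16, 0.56) = 0.56
(γ OR β) OR (α OR NOT β) = max(a, b) on (0.44, 0.56) = 0.56
α AND γ = min(a, b) on (0.16, 0.06) = 0.06
((γ OR β) OR (α OR NOT β)) AND (α AND γ) = min(a, b) on (0.56, 0.06) = 0.06

0.06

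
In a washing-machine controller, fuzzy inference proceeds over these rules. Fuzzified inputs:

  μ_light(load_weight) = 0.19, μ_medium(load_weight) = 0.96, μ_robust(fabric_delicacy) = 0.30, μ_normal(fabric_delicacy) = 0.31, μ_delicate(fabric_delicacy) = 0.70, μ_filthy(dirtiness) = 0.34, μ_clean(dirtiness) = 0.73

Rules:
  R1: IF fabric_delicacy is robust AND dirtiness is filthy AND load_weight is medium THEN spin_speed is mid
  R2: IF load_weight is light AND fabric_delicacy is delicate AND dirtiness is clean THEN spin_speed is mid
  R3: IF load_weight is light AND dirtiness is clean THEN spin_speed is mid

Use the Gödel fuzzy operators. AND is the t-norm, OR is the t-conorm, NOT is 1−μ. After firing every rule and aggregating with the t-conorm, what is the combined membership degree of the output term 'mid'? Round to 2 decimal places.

R1: robust=0.30, filthy=0.34, medium=0.96; AND[min(a, b)] → w = 0.30
R2: light=0.19, delicate=0.70, clean=0.73; AND[min(a, b)] → w = 0.19
R3: light=0.19, clean=0.73; AND[min(a, b)] → w = 0.19
Rules with consequent 'mid': {R1, R2, R3} → strengths 0.30, 0.19, 0.19
Aggregate via t-conorm [max(a, b)]: 0.30

0.30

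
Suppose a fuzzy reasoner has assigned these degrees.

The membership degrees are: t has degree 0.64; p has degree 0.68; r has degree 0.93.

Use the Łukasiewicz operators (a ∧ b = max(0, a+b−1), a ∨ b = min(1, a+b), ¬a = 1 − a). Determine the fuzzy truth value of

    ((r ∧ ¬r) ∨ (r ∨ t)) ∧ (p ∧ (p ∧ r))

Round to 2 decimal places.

¬r = 1 − 0.93 = 0.07
r ∧ ¬r = max(0, a+b−1) on (0.93, 0.07) = 0.00
r ∨ t = min(1, a+b) on (0.93, 0.64) = 1.00
(r ∧ ¬r) ∨ (r ∨ t) = min(1, a+b) on (0.00, 1.00) = 1.00
p ∧ r = max(0, a+b−1) on (0.68, 0.93) = 0.61
p ∧ (p ∧ r) = max(0, a+b−1) on (0.68, 0.61) = 0.29
((r ∧ ¬r) ∨ (r ∨ t)) ∧ (p ∧ (p ∧ r)) = max(0, a+b−1) on (1.00, 0.29) = 0.29

0.29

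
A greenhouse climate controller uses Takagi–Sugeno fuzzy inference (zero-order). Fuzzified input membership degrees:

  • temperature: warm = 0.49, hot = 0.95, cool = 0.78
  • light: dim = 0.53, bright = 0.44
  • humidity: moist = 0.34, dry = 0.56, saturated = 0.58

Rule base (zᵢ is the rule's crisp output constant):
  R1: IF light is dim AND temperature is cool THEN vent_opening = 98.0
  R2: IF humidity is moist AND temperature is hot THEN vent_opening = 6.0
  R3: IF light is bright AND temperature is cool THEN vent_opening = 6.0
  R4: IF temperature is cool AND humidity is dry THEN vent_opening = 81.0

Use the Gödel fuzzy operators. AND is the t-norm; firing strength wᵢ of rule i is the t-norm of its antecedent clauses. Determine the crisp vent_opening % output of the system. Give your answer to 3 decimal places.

54.535

R1 (z=98.0): dim=0.53, cool=0.78; AND[min(a, b)] → w = 0.53
R2 (z=6.0): moist=0.34, hot=0.95; AND[min(a, b)] → w = 0.34
R3 (z=6.0): bright=0.44, cool=0.78; AND[min(a, b)] → w = 0.44
R4 (z=81.0): cool=0.78, dry=0.56; AND[min(a, b)] → w = 0.56
Weighted average = (0.53·98.0 + 0.34·6.0 + 0.44·6.0 + 0.56·81.0) / (0.53 + 0.34 + 0.44 + 0.56)
  = 101.9800 / 1.8700 = 54.535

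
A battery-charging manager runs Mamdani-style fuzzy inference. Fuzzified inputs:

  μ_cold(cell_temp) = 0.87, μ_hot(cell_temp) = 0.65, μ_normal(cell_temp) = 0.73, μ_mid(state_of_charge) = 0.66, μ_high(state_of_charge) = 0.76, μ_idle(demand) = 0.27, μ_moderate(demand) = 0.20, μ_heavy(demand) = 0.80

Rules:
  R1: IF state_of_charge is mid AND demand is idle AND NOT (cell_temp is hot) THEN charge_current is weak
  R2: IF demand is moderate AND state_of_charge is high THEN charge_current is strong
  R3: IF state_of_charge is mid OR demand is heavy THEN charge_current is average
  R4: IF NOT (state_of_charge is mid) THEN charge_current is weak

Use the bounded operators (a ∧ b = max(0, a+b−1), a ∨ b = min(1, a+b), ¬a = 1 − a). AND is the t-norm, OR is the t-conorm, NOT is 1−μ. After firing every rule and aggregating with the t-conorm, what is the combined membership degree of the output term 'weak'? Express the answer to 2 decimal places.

0.34

R1: mid=0.66, idle=0.27, ¬hot=1−0.65=0.35; AND[max(0, a+b−1)] → w = 0.00
R2: moderate=0.20, high=0.76; AND[max(0, a+b−1)] → w = 0.00
R3: mid=0.66, heavy=0.80; OR[min(1, a+b)] → w = 1.00
R4: ¬mid=1−0.66=0.34 → w = 0.34
Rules with consequent 'weak': {R1, R4} → strengths 0.00, 0.34
Aggregate via t-conorm [min(1, a+b)]: 0.34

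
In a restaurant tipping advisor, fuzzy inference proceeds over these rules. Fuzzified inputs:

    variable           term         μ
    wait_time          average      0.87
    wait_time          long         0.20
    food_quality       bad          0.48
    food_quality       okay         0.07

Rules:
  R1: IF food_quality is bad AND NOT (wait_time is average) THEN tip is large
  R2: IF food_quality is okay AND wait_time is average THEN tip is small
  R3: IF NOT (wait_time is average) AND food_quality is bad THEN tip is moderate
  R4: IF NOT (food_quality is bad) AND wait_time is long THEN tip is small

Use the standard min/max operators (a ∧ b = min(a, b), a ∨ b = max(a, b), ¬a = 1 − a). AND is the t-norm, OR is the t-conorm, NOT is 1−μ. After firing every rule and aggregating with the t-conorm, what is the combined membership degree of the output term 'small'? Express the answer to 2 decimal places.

R1: bad=0.48, ¬average=1−0.87=0.13; AND[min(a, b)] → w = 0.13
R2: okay=0.07, average=0.87; AND[min(a, b)] → w = 0.07
R3: ¬average=1−0.87=0.13, bad=0.48; AND[min(a, b)] → w = 0.13
R4: ¬bad=1−0.48=0.52, long=0.20; AND[min(a, b)] → w = 0.20
Rules with consequent 'small': {R2, R4} → strengths 0.07, 0.20
Aggregate via t-conorm [max(a, b)]: 0.20

0.20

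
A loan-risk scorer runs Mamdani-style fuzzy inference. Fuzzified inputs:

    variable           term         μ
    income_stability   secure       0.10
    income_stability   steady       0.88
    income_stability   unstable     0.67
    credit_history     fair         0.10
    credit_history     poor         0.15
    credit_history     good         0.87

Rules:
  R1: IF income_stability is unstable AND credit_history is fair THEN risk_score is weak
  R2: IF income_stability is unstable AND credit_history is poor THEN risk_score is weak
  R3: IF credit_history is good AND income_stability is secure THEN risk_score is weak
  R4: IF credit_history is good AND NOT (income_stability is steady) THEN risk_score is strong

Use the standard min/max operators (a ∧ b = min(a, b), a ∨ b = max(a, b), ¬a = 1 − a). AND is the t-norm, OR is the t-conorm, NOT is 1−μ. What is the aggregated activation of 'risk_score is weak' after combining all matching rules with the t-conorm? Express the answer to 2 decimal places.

0.15

R1: unstable=0.67, fair=0.10; AND[min(a, b)] → w = 0.10
R2: unstable=0.67, poor=0.15; AND[min(a, b)] → w = 0.15
R3: good=0.87, secure=0.10; AND[min(a, b)] → w = 0.10
R4: good=0.87, ¬steady=1−0.88=0.12; AND[min(a, b)] → w = 0.12
Rules with consequent 'weak': {R1, R2, R3} → strengths 0.10, 0.15, 0.10
Aggregate via t-conorm [max(a, b)]: 0.15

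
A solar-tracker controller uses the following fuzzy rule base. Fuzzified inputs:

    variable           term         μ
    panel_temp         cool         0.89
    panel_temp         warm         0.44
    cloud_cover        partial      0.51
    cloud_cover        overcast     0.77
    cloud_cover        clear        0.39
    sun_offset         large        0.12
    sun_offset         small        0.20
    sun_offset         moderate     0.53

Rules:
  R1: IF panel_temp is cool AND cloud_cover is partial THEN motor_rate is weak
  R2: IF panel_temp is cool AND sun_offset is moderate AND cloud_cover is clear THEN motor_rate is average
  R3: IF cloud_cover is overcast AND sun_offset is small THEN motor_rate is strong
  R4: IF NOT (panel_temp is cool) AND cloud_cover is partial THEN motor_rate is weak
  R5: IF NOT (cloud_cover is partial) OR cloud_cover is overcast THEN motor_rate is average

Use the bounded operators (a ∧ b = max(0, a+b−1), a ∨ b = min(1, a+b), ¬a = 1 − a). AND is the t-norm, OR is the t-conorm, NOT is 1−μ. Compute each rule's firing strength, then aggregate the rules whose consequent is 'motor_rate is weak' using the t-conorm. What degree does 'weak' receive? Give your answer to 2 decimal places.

R1: cool=0.89, partial=0.51; AND[max(0, a+b−1)] → w = 0.40
R2: cool=0.89, moderate=0.53, clear=0.39; AND[max(0, a+b−1)] → w = 0.00
R3: overcast=0.77, small=0.20; AND[max(0, a+b−1)] → w = 0.00
R4: ¬cool=1−0.89=0.11, partial=0.51; AND[max(0, a+b−1)] → w = 0.00
R5: ¬partial=1−0.51=0.49, overcast=0.77; OR[min(1, a+b)] → w = 1.00
Rules with consequent 'weak': {R1, R4} → strengths 0.40, 0.00
Aggregate via t-conorm [min(1, a+b)]: 0.40

0.40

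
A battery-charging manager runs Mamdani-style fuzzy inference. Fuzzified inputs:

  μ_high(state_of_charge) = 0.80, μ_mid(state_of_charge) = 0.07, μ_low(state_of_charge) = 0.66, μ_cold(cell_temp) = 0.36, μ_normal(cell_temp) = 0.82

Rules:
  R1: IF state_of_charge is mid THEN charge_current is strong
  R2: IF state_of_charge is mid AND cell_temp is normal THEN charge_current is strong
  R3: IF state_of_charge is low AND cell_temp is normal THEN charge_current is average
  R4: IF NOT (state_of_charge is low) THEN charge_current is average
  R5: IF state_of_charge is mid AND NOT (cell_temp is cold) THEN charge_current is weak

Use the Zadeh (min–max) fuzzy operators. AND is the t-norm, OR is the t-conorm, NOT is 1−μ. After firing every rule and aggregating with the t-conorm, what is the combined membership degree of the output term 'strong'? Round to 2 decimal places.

R1: mid=0.07 → w = 0.07
R2: mid=0.07, normal=0.82; AND[min(a, b)] → w = 0.07
R3: low=0.66, normal=0.82; AND[min(a, b)] → w = 0.66
R4: ¬low=1−0.66=0.34 → w = 0.34
R5: mid=0.07, ¬cold=1−0.36=0.64; AND[min(a, b)] → w = 0.07
Rules with consequent 'strong': {R1, R2} → strengths 0.07, 0.07
Aggregate via t-conorm [max(a, b)]: 0.07

0.07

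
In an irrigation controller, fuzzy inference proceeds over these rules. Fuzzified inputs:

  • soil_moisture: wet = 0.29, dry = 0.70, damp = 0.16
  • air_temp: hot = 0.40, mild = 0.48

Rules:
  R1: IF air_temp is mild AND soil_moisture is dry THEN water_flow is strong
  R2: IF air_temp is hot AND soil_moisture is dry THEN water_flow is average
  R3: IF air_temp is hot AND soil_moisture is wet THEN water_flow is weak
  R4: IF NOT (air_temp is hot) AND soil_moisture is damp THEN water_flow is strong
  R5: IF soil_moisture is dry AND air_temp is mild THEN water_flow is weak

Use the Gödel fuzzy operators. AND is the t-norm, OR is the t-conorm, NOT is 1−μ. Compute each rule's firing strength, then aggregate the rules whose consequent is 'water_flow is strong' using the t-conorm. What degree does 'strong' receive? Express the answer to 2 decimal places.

R1: mild=0.48, dry=0.70; AND[min(a, b)] → w = 0.48
R2: hot=0.40, dry=0.70; AND[min(a, b)] → w = 0.40
R3: hot=0.40, wet=0.29; AND[min(a, b)] → w = 0.29
R4: ¬hot=1−0.40=0.60, damp=0.16; AND[min(a, b)] → w = 0.16
R5: dry=0.70, mild=0.48; AND[min(a, b)] → w = 0.48
Rules with consequent 'strong': {R1, R4} → strengths 0.48, 0.16
Aggregate via t-conorm [max(a, b)]: 0.48

0.48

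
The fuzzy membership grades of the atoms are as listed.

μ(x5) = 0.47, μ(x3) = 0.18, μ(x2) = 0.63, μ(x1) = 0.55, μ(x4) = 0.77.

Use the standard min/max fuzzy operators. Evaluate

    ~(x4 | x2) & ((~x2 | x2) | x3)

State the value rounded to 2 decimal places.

x4 | x2 = max(a, b) on (0.77, 0.63) = 0.77
~(x4 | x2) = 1 − 0.77 = 0.23
~x2 = 1 − 0.63 = 0.37
~x2 | x2 = max(a, b) on (0.37, 0.63) = 0.63
(~x2 | x2) | x3 = max(a, b) on (0.63, 0.18) = 0.63
~(x4 | x2) & ((~x2 | x2) | x3) = min(a, b) on (0.23, 0.63) = 0.23

0.23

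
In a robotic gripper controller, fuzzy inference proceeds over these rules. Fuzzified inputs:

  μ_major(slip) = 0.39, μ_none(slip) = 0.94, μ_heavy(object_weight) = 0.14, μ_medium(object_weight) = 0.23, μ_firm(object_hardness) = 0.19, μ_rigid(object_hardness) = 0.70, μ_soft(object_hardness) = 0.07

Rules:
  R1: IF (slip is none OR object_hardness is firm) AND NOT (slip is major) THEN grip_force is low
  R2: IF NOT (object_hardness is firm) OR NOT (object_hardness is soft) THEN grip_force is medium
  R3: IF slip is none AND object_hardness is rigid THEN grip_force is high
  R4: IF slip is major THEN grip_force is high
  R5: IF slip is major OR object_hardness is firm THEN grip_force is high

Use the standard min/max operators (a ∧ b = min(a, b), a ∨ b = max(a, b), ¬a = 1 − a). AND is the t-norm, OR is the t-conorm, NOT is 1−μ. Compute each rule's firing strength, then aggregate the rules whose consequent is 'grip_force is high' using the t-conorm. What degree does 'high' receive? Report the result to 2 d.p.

0.70

R1: (none=0.94 OR firm=0.19) = 0.94; AND[min(a, b)] with ¬major=1−0.39=0.61 → w = 0.61
R2: ¬firm=1−0.19=0.81, ¬soft=1−0.07=0.93; OR[max(a, b)] → w = 0.93
R3: none=0.94, rigid=0.70; AND[min(a, b)] → w = 0.70
R4: major=0.39 → w = 0.39
R5: major=0.39, firm=0.19; OR[max(a, b)] → w = 0.39
Rules with consequent 'high': {R3, R4, R5} → strengths 0.70, 0.39, 0.39
Aggregate via t-conorm [max(a, b)]: 0.70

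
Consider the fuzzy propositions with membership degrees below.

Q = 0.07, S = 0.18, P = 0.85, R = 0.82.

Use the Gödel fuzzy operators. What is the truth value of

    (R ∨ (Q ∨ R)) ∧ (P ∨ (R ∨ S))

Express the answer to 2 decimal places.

Q ∨ R = max(a, b) on (0.07, 0.82) = 0.82
R ∨ (Q ∨ R) = max(a, b) on (0.82, 0.82) = 0.82
R ∨ S = max(a, b) on (0.82, 0.18) = 0.82
P ∨ (R ∨ S) = max(a, b) on (0.85, 0.82) = 0.85
(R ∨ (Q ∨ R)) ∧ (P ∨ (R ∨ S)) = min(a, b) on (0.82, 0.85) = 0.82

0.82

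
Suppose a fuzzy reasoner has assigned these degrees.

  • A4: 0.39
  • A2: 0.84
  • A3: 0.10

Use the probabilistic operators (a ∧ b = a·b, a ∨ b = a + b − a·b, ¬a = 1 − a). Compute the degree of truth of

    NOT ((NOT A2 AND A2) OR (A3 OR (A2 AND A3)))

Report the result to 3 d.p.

NOT A2 = 1 − 0.8400 = 0.1600
NOT A2 AND A2 = a·b on (0.1600, 0.8400) = 0.1344
A2 AND A3 = a·b on (0.8400, 0.1000) = 0.0840
A3 OR (A2 AND A3) = a + b − a·b on (0.1000, 0.0840) = 0.1756
(NOT A2 AND A2) OR (A3 OR (A2 AND A3)) = a + b − a·b on (0.1344, 0.1756) = 0.2864
NOT ((NOT A2 AND A2) OR (A3 OR (A2 AND A3))) = 1 − 0.2864 = 0.7136

0.714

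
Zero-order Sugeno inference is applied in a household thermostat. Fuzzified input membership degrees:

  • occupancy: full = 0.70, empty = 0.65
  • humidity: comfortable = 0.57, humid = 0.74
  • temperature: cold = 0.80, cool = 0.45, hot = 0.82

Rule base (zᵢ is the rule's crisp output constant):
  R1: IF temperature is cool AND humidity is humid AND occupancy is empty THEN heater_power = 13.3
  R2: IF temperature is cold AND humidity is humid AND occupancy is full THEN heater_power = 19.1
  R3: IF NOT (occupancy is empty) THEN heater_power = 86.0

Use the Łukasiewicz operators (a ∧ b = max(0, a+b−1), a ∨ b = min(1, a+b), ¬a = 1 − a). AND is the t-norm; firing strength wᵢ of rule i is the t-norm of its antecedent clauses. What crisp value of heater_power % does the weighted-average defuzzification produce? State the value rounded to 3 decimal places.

R1 (z=13.3): cool=0.45, humid=0.74, empty=0.65; AND[max(0, a+b−1)] → w = 0.00
R2 (z=19.1): cold=0.80, humid=0.74, full=0.70; AND[max(0, a+b−1)] → w = 0.24
R3 (z=86.0): ¬empty=1−0.65=0.35 → w = 0.35
Weighted average = (0.00·13.3 + 0.24·19.1 + 0.35·86.0) / (0.00 + 0.24 + 0.35)
  = 34.6840 / 0.5900 = 58.786

58.786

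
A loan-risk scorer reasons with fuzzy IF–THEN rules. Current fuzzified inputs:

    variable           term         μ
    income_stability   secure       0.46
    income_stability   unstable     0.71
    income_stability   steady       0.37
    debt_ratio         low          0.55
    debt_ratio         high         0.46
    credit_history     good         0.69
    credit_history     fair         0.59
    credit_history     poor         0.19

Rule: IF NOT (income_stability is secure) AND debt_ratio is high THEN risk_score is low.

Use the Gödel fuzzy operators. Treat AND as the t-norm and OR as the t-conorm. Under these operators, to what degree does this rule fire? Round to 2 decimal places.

firing strength: ¬secure=1−0.46=0.54, high=0.46; AND[min(a, b)] → w = 0.46

0.46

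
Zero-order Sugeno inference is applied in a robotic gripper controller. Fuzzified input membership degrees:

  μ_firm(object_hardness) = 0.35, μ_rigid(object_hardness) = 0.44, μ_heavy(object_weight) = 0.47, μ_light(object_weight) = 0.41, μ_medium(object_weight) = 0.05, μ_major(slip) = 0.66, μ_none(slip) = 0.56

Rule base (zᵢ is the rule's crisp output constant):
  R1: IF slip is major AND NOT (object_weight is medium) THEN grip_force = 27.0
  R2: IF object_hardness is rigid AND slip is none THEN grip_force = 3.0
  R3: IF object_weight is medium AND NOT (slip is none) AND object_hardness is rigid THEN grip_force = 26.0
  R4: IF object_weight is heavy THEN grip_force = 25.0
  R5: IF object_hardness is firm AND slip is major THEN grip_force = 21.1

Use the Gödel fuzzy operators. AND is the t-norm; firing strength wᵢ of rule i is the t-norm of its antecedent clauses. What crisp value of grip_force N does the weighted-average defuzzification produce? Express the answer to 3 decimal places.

R1 (z=27.0): major=0.66, ¬medium=1−0.05=0.95; AND[min(a, b)] → w = 0.66
R2 (z=3.0): rigid=0.44, none=0.56; AND[min(a, b)] → w = 0.44
R3 (z=26.0): medium=0.05, ¬none=1−0.56=0.44, rigid=0.44; AND[min(a, b)] → w = 0.05
R4 (z=25.0): heavy=0.47 → w = 0.47
R5 (z=21.1): firm=0.35, major=0.66; AND[min(a, b)] → w = 0.35
Weighted average = (0.66·27.0 + 0.44·3.0 + 0.05·26.0 + 0.47·25.0 + 0.35·21.1) / (0.66 + 0.44 + 0.05 + 0.47 + 0.35)
  = 39.5750 / 1.9700 = 20.089

20.089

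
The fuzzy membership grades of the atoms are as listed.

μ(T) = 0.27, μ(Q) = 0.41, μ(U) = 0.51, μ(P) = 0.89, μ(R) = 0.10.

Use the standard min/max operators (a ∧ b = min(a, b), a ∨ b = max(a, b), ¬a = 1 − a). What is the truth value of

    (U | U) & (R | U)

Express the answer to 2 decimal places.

U | U = max(a, b) on (0.51, 0.51) = 0.51
R | U = max(a, b) on (0.10, 0.51) = 0.51
(U | U) & (R | U) = min(a, b) on (0.51, 0.51) = 0.51

0.51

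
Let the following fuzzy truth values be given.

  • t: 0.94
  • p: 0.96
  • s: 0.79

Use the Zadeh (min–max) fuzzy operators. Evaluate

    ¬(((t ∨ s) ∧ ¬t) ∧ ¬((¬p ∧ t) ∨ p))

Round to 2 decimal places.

0.96

t ∨ s = max(a, b) on (0.94, 0.79) = 0.94
¬t = 1 − 0.94 = 0.06
(t ∨ s) ∧ ¬t = min(a, b) on (0.94, 0.06) = 0.06
¬p = 1 − 0.96 = 0.04
¬p ∧ t = min(a, b) on (0.04, 0.94) = 0.04
(¬p ∧ t) ∨ p = max(a, b) on (0.04, 0.96) = 0.96
¬((¬p ∧ t) ∨ p) = 1 − 0.96 = 0.04
((t ∨ s) ∧ ¬t) ∧ ¬((¬p ∧ t) ∨ p) = min(a, b) on (0.06, 0.04) = 0.04
¬(((t ∨ s) ∧ ¬t) ∧ ¬((¬p ∧ t) ∨ p)) = 1 − 0.04 = 0.96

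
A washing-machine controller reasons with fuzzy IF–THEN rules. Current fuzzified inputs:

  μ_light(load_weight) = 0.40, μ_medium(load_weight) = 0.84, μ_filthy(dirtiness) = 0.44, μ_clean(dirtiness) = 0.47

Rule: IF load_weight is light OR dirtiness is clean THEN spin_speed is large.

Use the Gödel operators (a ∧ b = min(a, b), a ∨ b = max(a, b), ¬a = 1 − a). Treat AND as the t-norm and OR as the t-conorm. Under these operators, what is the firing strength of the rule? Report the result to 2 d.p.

firing strength: light=0.40, clean=0.47; OR[max(a, b)] → w = 0.47

0.47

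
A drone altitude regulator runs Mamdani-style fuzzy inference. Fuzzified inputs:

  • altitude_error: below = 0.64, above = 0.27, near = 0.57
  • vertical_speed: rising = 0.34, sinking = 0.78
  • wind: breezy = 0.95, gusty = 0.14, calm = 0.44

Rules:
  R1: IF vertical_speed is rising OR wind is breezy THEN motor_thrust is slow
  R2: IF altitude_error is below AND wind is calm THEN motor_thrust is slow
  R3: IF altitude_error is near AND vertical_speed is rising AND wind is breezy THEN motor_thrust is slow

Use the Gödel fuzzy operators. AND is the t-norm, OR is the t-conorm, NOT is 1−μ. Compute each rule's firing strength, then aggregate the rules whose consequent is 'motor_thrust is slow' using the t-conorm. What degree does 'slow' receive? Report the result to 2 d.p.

R1: rising=0.34, breezy=0.95; OR[max(a, b)] → w = 0.95
R2: below=0.64, calm=0.44; AND[min(a, b)] → w = 0.44
R3: near=0.57, rising=0.34, breezy=0.95; AND[min(a, b)] → w = 0.34
Rules with consequent 'slow': {R1, R2, R3} → strengths 0.95, 0.44, 0.34
Aggregate via t-conorm [max(a, b)]: 0.95

0.95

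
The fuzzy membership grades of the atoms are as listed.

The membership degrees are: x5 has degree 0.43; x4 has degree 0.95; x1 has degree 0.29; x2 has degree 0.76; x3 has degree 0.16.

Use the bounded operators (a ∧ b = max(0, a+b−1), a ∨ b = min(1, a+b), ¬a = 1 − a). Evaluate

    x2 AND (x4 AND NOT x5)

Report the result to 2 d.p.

NOT x5 = 1 − 0.43 = 0.57
x4 AND NOT x5 = max(0, a+b−1) on (0.95, 0.57) = 0.52
x2 AND (x4 AND NOT x5) = max(0, a+b−1) on (0.76, 0.52) = 0.28

0.28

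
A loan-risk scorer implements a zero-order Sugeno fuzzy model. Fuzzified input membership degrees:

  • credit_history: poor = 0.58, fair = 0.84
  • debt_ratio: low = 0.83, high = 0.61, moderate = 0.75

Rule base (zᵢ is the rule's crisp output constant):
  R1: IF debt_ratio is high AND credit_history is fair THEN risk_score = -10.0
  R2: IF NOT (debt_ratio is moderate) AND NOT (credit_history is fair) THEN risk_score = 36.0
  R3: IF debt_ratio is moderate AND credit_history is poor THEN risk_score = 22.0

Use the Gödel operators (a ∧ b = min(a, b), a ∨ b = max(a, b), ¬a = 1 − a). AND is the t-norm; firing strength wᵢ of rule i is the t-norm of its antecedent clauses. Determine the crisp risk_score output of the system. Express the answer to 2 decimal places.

R1 (z=-10.0): high=0.61, fair=0.84; AND[min(a, b)] → w = 0.61
R2 (z=36.0): ¬moderate=1−0.75=0.25, ¬fair=1−0.84=0.16; AND[min(a, b)] → w = 0.16
R3 (z=22.0): moderate=0.75, poor=0.58; AND[min(a, b)] → w = 0.58
Weighted average = (0.61·-10.0 + 0.16·36.0 + 0.58·22.0) / (0.61 + 0.16 + 0.58)
  = 12.4200 / 1.3500 = 9.20

9.20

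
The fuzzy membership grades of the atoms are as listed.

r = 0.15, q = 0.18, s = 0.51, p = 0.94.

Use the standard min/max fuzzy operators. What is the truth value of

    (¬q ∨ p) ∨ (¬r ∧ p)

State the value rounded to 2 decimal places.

0.94

¬q = 1 − 0.18 = 0.82
¬q ∨ p = max(a, b) on (0.82, 0.94) = 0.94
¬r = 1 − 0.15 = 0.85
¬r ∧ p = min(a, b) on (0.85, 0.94) = 0.85
(¬q ∨ p) ∨ (¬r ∧ p) = max(a, b) on (0.94, 0.85) = 0.94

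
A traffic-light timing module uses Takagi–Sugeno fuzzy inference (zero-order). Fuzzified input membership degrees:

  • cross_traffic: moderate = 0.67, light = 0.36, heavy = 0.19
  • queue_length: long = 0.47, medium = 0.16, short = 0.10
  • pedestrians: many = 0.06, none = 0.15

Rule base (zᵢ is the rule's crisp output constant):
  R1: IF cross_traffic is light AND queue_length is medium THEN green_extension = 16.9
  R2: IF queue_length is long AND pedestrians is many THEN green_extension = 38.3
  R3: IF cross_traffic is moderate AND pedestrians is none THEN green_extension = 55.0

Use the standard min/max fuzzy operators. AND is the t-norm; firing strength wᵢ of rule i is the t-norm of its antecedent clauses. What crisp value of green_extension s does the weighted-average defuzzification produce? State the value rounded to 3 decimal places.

35.816

R1 (z=16.9): light=0.36, medium=0.16; AND[min(a, b)] → w = 0.16
R2 (z=38.3): long=0.47, many=0.06; AND[min(a, b)] → w = 0.06
R3 (z=55.0): moderate=0.67, none=0.15; AND[min(a, b)] → w = 0.15
Weighted average = (0.16·16.9 + 0.06·38.3 + 0.15·55.0) / (0.16 + 0.06 + 0.15)
  = 13.2520 / 0.3700 = 35.816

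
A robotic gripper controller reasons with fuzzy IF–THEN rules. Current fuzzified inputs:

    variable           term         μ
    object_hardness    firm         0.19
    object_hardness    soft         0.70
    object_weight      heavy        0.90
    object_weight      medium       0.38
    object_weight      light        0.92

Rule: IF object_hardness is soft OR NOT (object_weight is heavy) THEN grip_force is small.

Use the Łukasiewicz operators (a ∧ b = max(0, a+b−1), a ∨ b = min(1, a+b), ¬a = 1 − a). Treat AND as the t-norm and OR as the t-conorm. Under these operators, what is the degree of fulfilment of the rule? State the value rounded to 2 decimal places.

firing strength: soft=0.70, ¬heavy=1−0.90=0.10; OR[min(1, a+b)] → w = 0.80

0.80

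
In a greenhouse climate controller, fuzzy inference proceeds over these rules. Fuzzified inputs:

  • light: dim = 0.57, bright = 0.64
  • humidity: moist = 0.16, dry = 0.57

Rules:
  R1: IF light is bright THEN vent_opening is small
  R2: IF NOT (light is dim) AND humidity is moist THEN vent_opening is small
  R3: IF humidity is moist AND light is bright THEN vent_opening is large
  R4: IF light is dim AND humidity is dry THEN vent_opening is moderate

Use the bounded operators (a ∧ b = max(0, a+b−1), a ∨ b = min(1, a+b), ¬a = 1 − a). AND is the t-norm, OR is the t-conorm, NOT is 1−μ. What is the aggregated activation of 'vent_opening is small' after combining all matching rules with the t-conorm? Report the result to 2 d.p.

R1: bright=0.64 → w = 0.64
R2: ¬dim=1−0.57=0.43, moist=0.16; AND[max(0, a+b−1)] → w = 0.00
R3: moist=0.16, bright=0.64; AND[max(0, a+b−1)] → w = 0.00
R4: dim=0.57, dry=0.57; AND[max(0, a+b−1)] → w = 0.14
Rules with consequent 'small': {R1, R2} → strengths 0.64, 0.00
Aggregate via t-conorm [min(1, a+b)]: 0.64

0.64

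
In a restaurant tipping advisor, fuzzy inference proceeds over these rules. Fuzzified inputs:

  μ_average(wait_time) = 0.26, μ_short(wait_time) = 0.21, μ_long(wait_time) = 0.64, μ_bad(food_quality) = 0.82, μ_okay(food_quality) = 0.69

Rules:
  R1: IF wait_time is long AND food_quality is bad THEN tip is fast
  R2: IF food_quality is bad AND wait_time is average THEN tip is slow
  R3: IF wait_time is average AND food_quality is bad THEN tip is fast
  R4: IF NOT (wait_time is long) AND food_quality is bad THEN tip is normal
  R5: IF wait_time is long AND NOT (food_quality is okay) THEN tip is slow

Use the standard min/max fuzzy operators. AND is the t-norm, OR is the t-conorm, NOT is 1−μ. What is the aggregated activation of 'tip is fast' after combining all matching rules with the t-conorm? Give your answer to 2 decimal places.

0.64

R1: long=0.64, bad=0.82; AND[min(a, b)] → w = 0.64
R2: bad=0.82, average=0.26; AND[min(a, b)] → w = 0.26
R3: average=0.26, bad=0.82; AND[min(a, b)] → w = 0.26
R4: ¬long=1−0.64=0.36, bad=0.82; AND[min(a, b)] → w = 0.36
R5: long=0.64, ¬okay=1−0.69=0.31; AND[min(a, b)] → w = 0.31
Rules with consequent 'fast': {R1, R3} → strengths 0.64, 0.26
Aggregate via t-conorm [max(a, b)]: 0.64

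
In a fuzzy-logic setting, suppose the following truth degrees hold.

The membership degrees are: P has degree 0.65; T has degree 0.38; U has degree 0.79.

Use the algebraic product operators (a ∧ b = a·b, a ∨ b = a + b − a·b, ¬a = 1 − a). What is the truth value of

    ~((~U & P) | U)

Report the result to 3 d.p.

0.181

~U = 1 − 0.7900 = 0.2100
~U & P = a·b on (0.2100, 0.6500) = 0.1365
(~U & P) | U = a + b − a·b on (0.1365, 0.7900) = 0.8187
~((~U & P) | U) = 1 − 0.8187 = 0.1813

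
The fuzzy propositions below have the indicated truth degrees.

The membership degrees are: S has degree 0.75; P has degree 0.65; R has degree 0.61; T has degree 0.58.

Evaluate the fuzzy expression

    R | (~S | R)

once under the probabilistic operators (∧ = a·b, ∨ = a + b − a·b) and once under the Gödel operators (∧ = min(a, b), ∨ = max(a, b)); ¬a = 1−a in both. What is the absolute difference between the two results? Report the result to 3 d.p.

0.276

Under probabilistic:
  ~S = 1 − 0.7500 = 0.2500
  ~S | R = a + b − a·b on (0.2500, 0.6100) = 0.7075
  R | (~S | R) = a + b − a·b on (0.6100, 0.7075) = 0.8859
  → value = 0.8859
Under Gödel:
  ~S = 1 − 0.75 = 0.25
  ~S | R = max(a, b) on (0.25, 0.61) = 0.61
  R | (~S | R) = max(a, b) on (0.61, 0.61) = 0.61
  → value = 0.6100
|0.8859 − 0.6100| = 0.276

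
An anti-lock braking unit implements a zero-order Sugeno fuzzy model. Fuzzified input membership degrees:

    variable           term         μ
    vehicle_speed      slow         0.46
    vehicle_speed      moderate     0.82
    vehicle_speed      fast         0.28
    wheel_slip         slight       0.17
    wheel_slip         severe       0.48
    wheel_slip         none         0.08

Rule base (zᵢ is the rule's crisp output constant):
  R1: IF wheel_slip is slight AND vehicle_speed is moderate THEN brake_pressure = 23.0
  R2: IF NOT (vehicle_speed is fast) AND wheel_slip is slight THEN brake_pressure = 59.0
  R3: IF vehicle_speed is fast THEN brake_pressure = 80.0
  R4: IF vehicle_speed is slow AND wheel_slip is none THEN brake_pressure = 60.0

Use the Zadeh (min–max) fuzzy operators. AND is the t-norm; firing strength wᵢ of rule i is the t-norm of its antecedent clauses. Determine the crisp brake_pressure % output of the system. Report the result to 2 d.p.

R1 (z=23.0): slight=0.17, moderate=0.82; AND[min(a, b)] → w = 0.17
R2 (z=59.0): ¬fast=1−0.28=0.72, slight=0.17; AND[min(a, b)] → w = 0.17
R3 (z=80.0): fast=0.28 → w = 0.28
R4 (z=60.0): slow=0.46, none=0.08; AND[min(a, b)] → w = 0.08
Weighted average = (0.17·23.0 + 0.17·59.0 + 0.28·80.0 + 0.08·60.0) / (0.17 + 0.17 + 0.28 + 0.08)
  = 41.1400 / 0.7000 = 58.77

58.77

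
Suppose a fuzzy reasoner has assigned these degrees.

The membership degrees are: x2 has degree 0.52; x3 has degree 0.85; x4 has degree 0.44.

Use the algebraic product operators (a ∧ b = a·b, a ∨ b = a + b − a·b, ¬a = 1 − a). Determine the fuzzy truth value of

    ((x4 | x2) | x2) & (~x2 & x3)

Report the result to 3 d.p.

0.355

x4 | x2 = a + b − a·b on (0.4400, 0.5200) = 0.7312
(x4 | x2) | x2 = a + b − a·b on (0.7312, 0.5200) = 0.8710
~x2 = 1 − 0.5200 = 0.4800
~x2 & x3 = a·b on (0.4800, 0.8500) = 0.4080
((x4 | x2) | x2) & (~x2 & x3) = a·b on (0.8710, 0.4080) = 0.3554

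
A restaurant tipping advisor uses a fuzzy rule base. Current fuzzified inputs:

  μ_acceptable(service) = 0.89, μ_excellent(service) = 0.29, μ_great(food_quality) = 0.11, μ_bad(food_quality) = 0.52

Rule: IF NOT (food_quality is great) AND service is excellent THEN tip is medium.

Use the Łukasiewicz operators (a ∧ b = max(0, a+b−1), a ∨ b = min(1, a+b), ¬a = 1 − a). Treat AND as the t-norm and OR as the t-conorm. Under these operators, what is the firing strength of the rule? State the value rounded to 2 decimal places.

firing strength: ¬great=1−0.11=0.89, excellent=0.29; AND[max(0, a+b−1)] → w = 0.18

0.18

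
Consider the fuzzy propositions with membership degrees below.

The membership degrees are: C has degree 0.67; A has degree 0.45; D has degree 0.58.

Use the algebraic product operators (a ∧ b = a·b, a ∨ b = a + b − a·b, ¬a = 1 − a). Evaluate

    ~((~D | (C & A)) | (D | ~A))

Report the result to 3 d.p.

~D = 1 − 0.5800 = 0.4200
C & A = a·b on (0.6700, 0.4500) = 0.3015
~D | (C & A) = a + b − a·b on (0.4200, 0.3015) = 0.5949
~A = 1 − 0.4500 = 0.5500
D | ~A = a + b − a·b on (0.5800, 0.5500) = 0.8110
(~D | (C & A)) | (D | ~A) = a + b − a·b on (0.5949, 0.8110) = 0.9234
~((~D | (C & A)) | (D | ~A)) = 1 − 0.9234 = 0.0766

0.077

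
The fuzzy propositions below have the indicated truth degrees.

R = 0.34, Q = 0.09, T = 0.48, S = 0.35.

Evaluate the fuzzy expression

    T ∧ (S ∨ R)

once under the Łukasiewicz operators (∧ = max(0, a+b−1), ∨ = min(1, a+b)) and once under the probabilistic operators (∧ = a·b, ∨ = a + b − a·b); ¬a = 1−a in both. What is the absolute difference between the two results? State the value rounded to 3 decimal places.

Under Łukasiewicz:
  S ∨ R = min(1, a+b) on (0.35, 0.34) = 0.69
  T ∧ (S ∨ R) = max(0, a+b−1) on (0.48, 0.69) = 0.17
  → value = 0.1700
Under probabilistic:
  S ∨ R = a + b − a·b on (0.3500, 0.3400) = 0.5710
  T ∧ (S ∨ R) = a·b on (0.4800, 0.5710) = 0.2741
  → value = 0.2741
|0.1700 − 0.2741| = 0.104

0.104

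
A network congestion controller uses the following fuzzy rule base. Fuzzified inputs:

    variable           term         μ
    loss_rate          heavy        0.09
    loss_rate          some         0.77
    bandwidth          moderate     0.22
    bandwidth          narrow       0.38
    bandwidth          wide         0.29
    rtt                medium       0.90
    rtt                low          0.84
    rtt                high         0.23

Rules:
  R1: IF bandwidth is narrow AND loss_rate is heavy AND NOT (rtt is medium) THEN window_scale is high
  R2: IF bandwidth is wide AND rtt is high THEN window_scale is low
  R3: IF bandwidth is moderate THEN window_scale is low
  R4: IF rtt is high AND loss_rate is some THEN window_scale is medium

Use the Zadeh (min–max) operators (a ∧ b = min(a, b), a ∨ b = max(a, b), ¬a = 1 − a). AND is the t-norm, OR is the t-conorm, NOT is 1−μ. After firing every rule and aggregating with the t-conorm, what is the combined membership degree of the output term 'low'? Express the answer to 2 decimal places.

R1: narrow=0.38, heavy=0.09, ¬medium=1−0.90=0.10; AND[min(a, b)] → w = 0.09
R2: wide=0.29, high=0.23; AND[min(a, b)] → w = 0.23
R3: moderate=0.22 → w = 0.22
R4: high=0.23, some=0.77; AND[min(a, b)] → w = 0.23
Rules with consequent 'low': {R2, R3} → strengths 0.23, 0.22
Aggregate via t-conorm [max(a, b)]: 0.23

0.23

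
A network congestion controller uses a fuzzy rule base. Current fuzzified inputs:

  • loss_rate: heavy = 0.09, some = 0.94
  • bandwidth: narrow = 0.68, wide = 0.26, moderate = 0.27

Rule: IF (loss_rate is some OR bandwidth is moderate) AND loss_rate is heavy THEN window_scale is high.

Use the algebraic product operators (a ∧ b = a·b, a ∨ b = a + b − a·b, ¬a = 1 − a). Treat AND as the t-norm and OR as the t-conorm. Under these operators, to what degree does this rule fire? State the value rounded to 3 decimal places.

firing strength: (some=0.94 OR moderate=0.27) = 0.9562; AND[a·b] with heavy=0.09 → w = 0.0861

0.086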